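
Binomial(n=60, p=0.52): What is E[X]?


E[X] = n*p = 60 * 0.52 = 31.2

31.2


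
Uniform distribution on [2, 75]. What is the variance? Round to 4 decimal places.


Var = (b-a)^2 / 12
(b-a)^2 = (75 - 2)^2 = 5329
Var = 5329/12 ≈ 444.083333

444.0833


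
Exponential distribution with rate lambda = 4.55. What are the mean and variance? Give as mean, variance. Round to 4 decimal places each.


mean = 1/lam, var = 1/lam^2
mean = 1 / 4.55 = 20/91 ≈ 0.219780
lam^2 = 4.55^2 = 20.7025
var = 1 / 20.7025 = 400/8281 ≈ 0.048303

0.2198, 0.0483


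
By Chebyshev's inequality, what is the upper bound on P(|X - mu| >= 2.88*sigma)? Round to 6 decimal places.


P <= 1/k^2
k^2 = 2.88^2 = 8.2944
1/k^2 = 1 / 8.2944 = 625/5184 ≈ 0.12056327

0.120563


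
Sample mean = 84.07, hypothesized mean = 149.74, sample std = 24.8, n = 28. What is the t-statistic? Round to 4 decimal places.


t = (xbar - mu0) / (s/sqrt(n))
xbar - mu0 = 84.07 - 149.74 = -65.67
sqrt(28) ≈ 5.29150262
s/sqrt(n) = 24.8 / 5.29150262 ≈ 4.68675947
t = -65.67 / 4.68675947 ≈ -14.011814

-14.0118


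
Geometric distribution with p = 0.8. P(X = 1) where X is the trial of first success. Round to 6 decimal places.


P = (1-p)^(k-1) * p
(1-p)^(k-1) = 0.2^0 = 1
P = 1 * 0.8 = 0.8

0.800000


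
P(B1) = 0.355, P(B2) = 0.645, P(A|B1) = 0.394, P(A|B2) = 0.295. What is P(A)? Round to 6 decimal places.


P(A) = P(A|B1)*P(B1) + P(A|B2)*P(B2)
P(A|B1)*P(B1) = 0.394 * 0.355 = 0.13987
P(A|B2)*P(B2) = 0.295 * 0.645 = 0.190275
P(A) = 0.13987 + 0.190275 = 0.330145

0.330145


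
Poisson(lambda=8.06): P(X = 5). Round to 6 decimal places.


P = e^(-lam) * lam^k / k!
e^(-8.06) ≈ 0.0003159268
lam^k = 8.06^5 ≈ 34015.370759
k! = 5! = 120
P = 0.0003159268 * 34015.370759 / 120 ≈ 0.089553

0.089553


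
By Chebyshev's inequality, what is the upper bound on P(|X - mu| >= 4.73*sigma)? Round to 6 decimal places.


P <= 1/k^2
k^2 = 4.73^2 = 22.3729
1/k^2 = 1 / 22.3729 ≈ 0.04469693

0.044697


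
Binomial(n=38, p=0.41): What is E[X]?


E[X] = n*p = 38 * 0.41 = 15.58

15.58


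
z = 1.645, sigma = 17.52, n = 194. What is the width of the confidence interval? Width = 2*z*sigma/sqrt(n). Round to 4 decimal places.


width = 2*z*sigma/sqrt(n)
2*z*sigma = 2 * 1.645 * 17.52 = 57.6408
sqrt(194) ≈ 13.928388
width = 57.6408 / 13.928388 ≈ 4.138368

4.1384


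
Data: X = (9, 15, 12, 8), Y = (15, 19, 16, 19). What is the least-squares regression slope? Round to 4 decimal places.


b = sum((xi-xbar)(yi-ybar)) / sum((xi-xbar)^2)
n = 4, xbar = 44/4 = 11, ybar = 69/4 = 17.25
Sxy = sum((xi-xbar)(yi-ybar)) = 5
Sxx = sum((xi-xbar)^2) = 30
b = Sxy / Sxx = 1/6 ≈ 0.166667

0.1667


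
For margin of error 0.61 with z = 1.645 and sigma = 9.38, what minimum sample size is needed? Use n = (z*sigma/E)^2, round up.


z*sigma/E = 1.645 * 9.38 / 0.61 = 154301/6100 ≈ 25.295246
(z*sigma/E)^2 ≈ 639.849465
round up: n = 640

640


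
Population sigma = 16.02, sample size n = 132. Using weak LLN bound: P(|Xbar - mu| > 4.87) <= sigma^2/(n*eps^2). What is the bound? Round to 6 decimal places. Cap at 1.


bound = min(1, sigma^2/(n*eps^2))
sigma^2 = 16.02^2 = 256.6404
n*eps^2 = 132 * 4.87^2 = 132 * 23.7169 = 3130.6308
sigma^2/(n*eps^2) = 256.6404 / 3130.6308 ≈ 0.08197722

0.081977


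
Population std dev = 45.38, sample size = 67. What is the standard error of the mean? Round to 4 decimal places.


SE = sigma / sqrt(n)
sqrt(67) ≈ 8.185353
SE = 45.38 / 8.185353 ≈ 5.544049

5.5440


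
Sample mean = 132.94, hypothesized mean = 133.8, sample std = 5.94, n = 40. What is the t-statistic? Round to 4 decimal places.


t = (xbar - mu0) / (s/sqrt(n))
xbar - mu0 = 132.94 - 133.8 = -0.86
sqrt(40) ≈ 6.32455532
s/sqrt(n) = 5.94 / 6.32455532 ≈ 0.93919647
t = -0.86 / 0.93919647 ≈ -0.915676

-0.9157


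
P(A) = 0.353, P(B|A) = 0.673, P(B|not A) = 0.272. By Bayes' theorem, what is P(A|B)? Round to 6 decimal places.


P(A|B) = P(B|A)*P(A) / P(B), P(B) = P(B|A)*P(A) + P(B|not A)*P(not A)
P(B|A)*P(A) = 0.673 * 0.353 = 0.237569
P(B|not A)*P(not A) = 0.272 * 0.647 = 0.175984
P(B) = 0.237569 + 0.175984 = 0.413553
P(A|B) = 0.237569 / 0.413553 ≈ 0.57445841

0.574458


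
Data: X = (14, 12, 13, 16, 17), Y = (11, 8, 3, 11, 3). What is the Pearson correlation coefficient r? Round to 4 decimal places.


r = sum((xi-xbar)(yi-ybar)) / sqrt(sum((xi-xbar)^2) * sum((yi-ybar)^2))
n = 5, xbar = 72/5 = 14.4, ybar = 36/5 = 7.2
Sxy = sum((xi-xbar)(yi-ybar)) = -2.4
Sxx = sum((xi-xbar)^2) = 17.2
Syy = sum((yi-ybar)^2) = 64.8
sqrt(Sxx*Syy) ≈ 33.385027
r = Sxy / sqrt(Sxx*Syy) = -2.4 / 33.385027 ≈ -0.071889

-0.0719


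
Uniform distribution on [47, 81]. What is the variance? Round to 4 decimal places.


Var = (b-a)^2 / 12
(b-a)^2 = (81 - 47)^2 = 1156
Var = 1156/12 ≈ 96.333333

96.3333


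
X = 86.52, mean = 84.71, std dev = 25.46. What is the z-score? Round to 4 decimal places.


z = (X - mu) / sigma
X - mu = 86.52 - 84.71 = 1.81
z = 1.81 / 25.46 = 181/2546 ≈ 0.071092

0.0711


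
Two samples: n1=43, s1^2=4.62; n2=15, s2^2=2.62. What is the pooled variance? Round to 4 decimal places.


sp^2 = ((n1-1)*s1^2 + (n2-1)*s2^2)/(n1+n2-2)
(n1-1)*s1^2 = 42 * 4.62 = 194.04
(n2-1)*s2^2 = 14 * 2.62 = 36.68
numerator = 194.04 + 36.68 = 230.72
n1+n2-2 = 56
sp^2 = 230.72 / 56 = 4.12

4.1200


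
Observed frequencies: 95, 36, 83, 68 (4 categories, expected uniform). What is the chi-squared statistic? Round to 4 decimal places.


chi2 = sum((O-E)^2/E), E = total/4
total = 282, E = 282/4 = 70.5
(95 - 70.5)^2 / 70.5 = 600.25 / 70.5 = 2401/282 ≈ 8.514184
(36 - 70.5)^2 / 70.5 = 1190.25 / 70.5 = 1587/94 ≈ 16.882979
(83 - 70.5)^2 / 70.5 = 156.25 / 70.5 = 625/282 ≈ 2.216312
(68 - 70.5)^2 / 70.5 = 6.25 / 70.5 = 25/282 ≈ 0.088652
chi2 = 1302/47 ≈ 27.702128

27.7021


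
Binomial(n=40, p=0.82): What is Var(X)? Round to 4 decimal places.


Var = n*p*(1-p) = 40 * 0.82 * 0.18 = 5.904

5.9040


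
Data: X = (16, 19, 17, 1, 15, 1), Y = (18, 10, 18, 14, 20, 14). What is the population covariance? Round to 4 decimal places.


Cov = (1/n)*sum((xi-xbar)(yi-ybar))
n = 6, xbar = 69/6 = 11.5, ybar = 94/6 = 47/3 ≈ 15.666667
sum((xi-xbar)(yi-ybar)) = 31
Cov = 31 / 6 = 31/6 ≈ 5.166667

5.1667


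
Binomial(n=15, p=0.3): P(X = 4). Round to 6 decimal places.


P = C(n,k) * p^k * (1-p)^(n-k)
C(15,4) = 1365
p^k = 0.3^4 = 0.0081
(1-p)^(n-k) = 0.7^11 ≈ 0.01977327
P = 1365 * 0.0081 * 0.01977327 ≈ 0.218623

0.218623


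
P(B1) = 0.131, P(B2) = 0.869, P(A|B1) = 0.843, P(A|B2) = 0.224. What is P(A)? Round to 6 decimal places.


P(A) = P(A|B1)*P(B1) + P(A|B2)*P(B2)
P(A|B1)*P(B1) = 0.843 * 0.131 = 0.110433
P(A|B2)*P(B2) = 0.224 * 0.869 = 0.194656
P(A) = 0.110433 + 0.194656 = 0.305089

0.305089


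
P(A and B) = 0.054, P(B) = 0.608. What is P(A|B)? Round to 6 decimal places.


P(A|B) = P(A and B) / P(B) = 0.054 / 0.608 = 27/304 ≈ 0.08881579

0.088816


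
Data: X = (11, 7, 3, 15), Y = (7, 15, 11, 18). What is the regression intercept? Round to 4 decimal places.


a = ybar - b*xbar, where b = sum((xi-xbar)(yi-ybar)) / sum((xi-xbar)^2)
n = 4, xbar = 36/4 = 9, ybar = 51/4 = 12.75
Sxy = sum((xi-xbar)(yi-ybar)) = 26
Sxx = sum((xi-xbar)^2) = 80
b = Sxy / Sxx = 0.325
a = 12.75 - 0.325 * 9 = 9.825

9.8250


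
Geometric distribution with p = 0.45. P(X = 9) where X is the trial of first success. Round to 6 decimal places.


P = (1-p)^(k-1) * p
(1-p)^(k-1) = 0.55^8 ≈ 0.008373394
P = 0.008373394 * 0.45 ≈ 0.003768027

0.003768


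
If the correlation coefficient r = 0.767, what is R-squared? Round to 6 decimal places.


R^2 = r^2 = (0.767)^2 = 0.588289

0.588289


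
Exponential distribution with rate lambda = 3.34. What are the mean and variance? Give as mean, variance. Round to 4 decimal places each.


mean = 1/lam, var = 1/lam^2
mean = 1 / 3.34 = 50/167 ≈ 0.299401
lam^2 = 3.34^2 = 11.1556
var = 1 / 11.1556 ≈ 0.089641

0.2994, 0.0896


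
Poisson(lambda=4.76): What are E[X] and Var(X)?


E[X] = Var(X) = lambda = 4.76

4.76, 4.76


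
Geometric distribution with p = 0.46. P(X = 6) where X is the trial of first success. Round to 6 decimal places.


P = (1-p)^(k-1) * p
(1-p)^(k-1) = 0.54^5 ≈ 0.04591650
P = 0.04591650 * 0.46 ≈ 0.02112159

0.021122


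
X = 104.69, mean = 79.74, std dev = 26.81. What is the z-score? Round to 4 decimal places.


z = (X - mu) / sigma
X - mu = 104.69 - 79.74 = 24.95
z = 24.95 / 26.81 = 2495/2681 ≈ 0.930623

0.9306


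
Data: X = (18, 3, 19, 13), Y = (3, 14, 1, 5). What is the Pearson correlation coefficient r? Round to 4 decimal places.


r = sum((xi-xbar)(yi-ybar)) / sqrt(sum((xi-xbar)^2) * sum((yi-ybar)^2))
n = 4, xbar = 53/4 = 13.25, ybar = 23/4 = 5.75
Sxy = sum((xi-xbar)(yi-ybar)) = -124.75
Sxx = sum((xi-xbar)^2) = 160.75
Syy = sum((yi-ybar)^2) = 98.75
sqrt(Sxx*Syy) ≈ 125.992311
r = Sxy / sqrt(Sxx*Syy) = -124.75 / 125.992311 ≈ -0.990140

-0.9901


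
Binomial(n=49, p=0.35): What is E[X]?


E[X] = n*p = 49 * 0.35 = 17.15

17.15


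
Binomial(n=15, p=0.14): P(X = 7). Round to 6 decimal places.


P = C(n,k) * p^k * (1-p)^(n-k)
C(15,7) = 6435
p^k = 0.14^7 ≈ 0.000001054135
(1-p)^(n-k) = 0.86^8 ≈ 0.2992179
P = 6435 * 0.000001054135 * 0.2992179 ≈ 0.002030

0.002030


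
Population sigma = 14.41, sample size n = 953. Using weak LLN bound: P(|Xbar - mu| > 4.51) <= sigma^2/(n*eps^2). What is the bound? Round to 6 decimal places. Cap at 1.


bound = min(1, sigma^2/(n*eps^2))
sigma^2 = 14.41^2 = 207.6481
n*eps^2 = 953 * 4.51^2 = 953 * 20.3401 = 19384.1153
sigma^2/(n*eps^2) = 207.6481 / 19384.1153 ≈ 0.01071228

0.010712


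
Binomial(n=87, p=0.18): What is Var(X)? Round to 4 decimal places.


Var = n*p*(1-p) = 87 * 0.18 * 0.82 = 12.8412

12.8412


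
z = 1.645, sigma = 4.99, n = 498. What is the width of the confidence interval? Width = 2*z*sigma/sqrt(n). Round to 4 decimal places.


width = 2*z*sigma/sqrt(n)
2*z*sigma = 2 * 1.645 * 4.99 = 16.4171
sqrt(498) ≈ 22.315914
width = 16.4171 / 22.315914 ≈ 0.735668

0.7357


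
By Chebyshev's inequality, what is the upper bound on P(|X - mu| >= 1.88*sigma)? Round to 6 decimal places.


P <= 1/k^2
k^2 = 1.88^2 = 3.5344
1/k^2 = 1 / 3.5344 = 625/2209 ≈ 0.28293345

0.282933


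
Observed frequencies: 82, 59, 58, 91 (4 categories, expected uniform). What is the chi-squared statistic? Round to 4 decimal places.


chi2 = sum((O-E)^2/E), E = total/4
total = 290, E = 290/4 = 72.5
(82 - 72.5)^2 / 72.5 = 90.25 / 72.5 = 361/290 ≈ 1.244828
(59 - 72.5)^2 / 72.5 = 182.25 / 72.5 = 729/290 ≈ 2.513793
(58 - 72.5)^2 / 72.5 = 210.25 / 72.5 = 2.9
(91 - 72.5)^2 / 72.5 = 342.25 / 72.5 = 1369/290 ≈ 4.720690
chi2 = 330/29 ≈ 11.379310

11.3793


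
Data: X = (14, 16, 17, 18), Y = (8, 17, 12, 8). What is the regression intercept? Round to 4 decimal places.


a = ybar - b*xbar, where b = sum((xi-xbar)(yi-ybar)) / sum((xi-xbar)^2)
n = 4, xbar = 65/4 = 16.25, ybar = 45/4 = 11.25
Sxy = sum((xi-xbar)(yi-ybar)) = 0.75
Sxx = sum((xi-xbar)^2) = 8.75
b = Sxy / Sxx = 3/35 ≈ 0.085714
a = 11.25 - 0.085714 * 16.25 = 69/7 ≈ 9.857143

9.8571


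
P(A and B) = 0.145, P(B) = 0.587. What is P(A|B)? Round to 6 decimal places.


P(A|B) = P(A and B) / P(B) = 0.145 / 0.587 = 145/587 ≈ 0.24701874

0.247019


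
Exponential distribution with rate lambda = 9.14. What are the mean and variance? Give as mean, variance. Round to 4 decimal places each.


mean = 1/lam, var = 1/lam^2
mean = 1 / 9.14 = 50/457 ≈ 0.109409
lam^2 = 9.14^2 = 83.5396
var = 1 / 83.5396 ≈ 0.011970

0.1094, 0.0120


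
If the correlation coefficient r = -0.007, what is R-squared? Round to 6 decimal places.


R^2 = r^2 = (-0.007)^2 = 0.000049

0.000049


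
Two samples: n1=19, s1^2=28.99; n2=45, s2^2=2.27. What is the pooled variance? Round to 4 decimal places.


sp^2 = ((n1-1)*s1^2 + (n2-1)*s2^2)/(n1+n2-2)
(n1-1)*s1^2 = 18 * 28.99 = 521.82
(n2-1)*s2^2 = 44 * 2.27 = 99.88
numerator = 521.82 + 99.88 = 621.7
n1+n2-2 = 62
sp^2 = 621.7 / 62 = 6217/620 ≈ 10.027419

10.0274


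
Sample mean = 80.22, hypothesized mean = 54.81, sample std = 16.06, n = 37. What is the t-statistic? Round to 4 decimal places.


t = (xbar - mu0) / (s/sqrt(n))
xbar - mu0 = 80.22 - 54.81 = 25.41
sqrt(37) ≈ 6.08276253
s/sqrt(n) = 16.06 / 6.08276253 ≈ 2.64024774
t = 25.41 / 2.64024774 ≈ 9.624097

9.6241


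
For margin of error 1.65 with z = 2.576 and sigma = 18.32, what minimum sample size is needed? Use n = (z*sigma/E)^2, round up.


z*sigma/E = 2.576 * 18.32 / 1.65 ≈ 28.601406
(z*sigma/E)^2 ≈ 818.040429
round up: n = 819

819


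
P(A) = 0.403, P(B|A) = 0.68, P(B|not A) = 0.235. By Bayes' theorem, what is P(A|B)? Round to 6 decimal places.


P(A|B) = P(B|A)*P(A) / P(B), P(B) = P(B|A)*P(A) + P(B|not A)*P(not A)
P(B|A)*P(A) = 0.68 * 0.403 = 0.27404
P(B|not A)*P(not A) = 0.235 * 0.597 = 0.140295
P(B) = 0.27404 + 0.140295 = 0.414335
P(A|B) = 0.27404 / 0.414335 ≈ 0.66139718

0.661397


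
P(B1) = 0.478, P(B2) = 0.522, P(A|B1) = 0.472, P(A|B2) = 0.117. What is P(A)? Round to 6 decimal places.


P(A) = P(A|B1)*P(B1) + P(A|B2)*P(B2)
P(A|B1)*P(B1) = 0.472 * 0.478 = 0.225616
P(A|B2)*P(B2) = 0.117 * 0.522 = 0.061074
P(A) = 0.225616 + 0.061074 = 0.28669

0.286690


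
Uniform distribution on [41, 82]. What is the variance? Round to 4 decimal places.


Var = (b-a)^2 / 12
(b-a)^2 = (82 - 41)^2 = 1681
Var = 1681/12 ≈ 140.083333

140.0833


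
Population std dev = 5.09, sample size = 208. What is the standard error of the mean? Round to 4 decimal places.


SE = sigma / sqrt(n)
sqrt(208) ≈ 14.422205
SE = 5.09 / 14.422205 ≈ 0.352928

0.3529


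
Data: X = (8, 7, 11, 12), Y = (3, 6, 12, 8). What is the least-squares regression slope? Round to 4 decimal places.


b = sum((xi-xbar)(yi-ybar)) / sum((xi-xbar)^2)
n = 4, xbar = 38/4 = 9.5, ybar = 29/4 = 7.25
Sxy = sum((xi-xbar)(yi-ybar)) = 18.5
Sxx = sum((xi-xbar)^2) = 17
b = Sxy / Sxx = 37/34 ≈ 1.088235

1.0882


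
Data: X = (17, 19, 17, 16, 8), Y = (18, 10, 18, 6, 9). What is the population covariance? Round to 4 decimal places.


Cov = (1/n)*sum((xi-xbar)(yi-ybar))
n = 5, xbar = 77/5 = 15.4, ybar = 61/5 = 12.2
sum((xi-xbar)(yi-ybar)) = 30.6
Cov = 30.6 / 5 = 6.12

6.1200


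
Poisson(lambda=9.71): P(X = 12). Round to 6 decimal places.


P = e^(-lam) * lam^k / k!
e^(-9.71) ≈ 0.00006067371
lam^k = 9.71^12 ≈ 702474815464.296590
k! = 12! = 479001600
P = 0.00006067371 * 702474815464.296590 / 479001600 ≈ 0.088980

0.088980


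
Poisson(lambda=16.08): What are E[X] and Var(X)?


E[X] = Var(X) = lambda = 16.08

16.08, 16.08


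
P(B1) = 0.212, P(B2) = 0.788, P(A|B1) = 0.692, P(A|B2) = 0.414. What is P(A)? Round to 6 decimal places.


P(A) = P(A|B1)*P(B1) + P(A|B2)*P(B2)
P(A|B1)*P(B1) = 0.692 * 0.212 = 0.146704
P(A|B2)*P(B2) = 0.414 * 0.788 = 0.326232
P(A) = 0.146704 + 0.326232 = 0.472936

0.472936


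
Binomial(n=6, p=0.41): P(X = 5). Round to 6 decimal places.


P = C(n,k) * p^k * (1-p)^(n-k)
C(6,5) = 6
p^k = 0.41^5 ≈ 0.01158562
(1-p)^(n-k) = 0.59^1 = 0.59
P = 6 * 0.01158562 * 0.59 ≈ 0.041013

0.041013


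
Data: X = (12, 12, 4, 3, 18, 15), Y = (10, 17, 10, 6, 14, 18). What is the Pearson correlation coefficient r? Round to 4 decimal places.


r = sum((xi-xbar)(yi-ybar)) / sqrt(sum((xi-xbar)^2) * sum((yi-ybar)^2))
n = 6, xbar = 64/6 = 32/3 ≈ 10.666667, ybar = 75/6 = 12.5
Sxy = sum((xi-xbar)(yi-ybar)) = 104
Sxx = sum((xi-xbar)^2) = 538/3 ≈ 179.333333
Syy = sum((yi-ybar)^2) = 107.5
sqrt(Sxx*Syy) ≈ 138.846438
r = Sxy / sqrt(Sxx*Syy) = 104 / 138.846438 ≈ 0.749029

0.7490


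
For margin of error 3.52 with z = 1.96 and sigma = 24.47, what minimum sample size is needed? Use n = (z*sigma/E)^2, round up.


z*sigma/E = 1.96 * 24.47 / 3.52 = 119903/8800 ≈ 13.625341
(z*sigma/E)^2 ≈ 185.649915
round up: n = 186

186


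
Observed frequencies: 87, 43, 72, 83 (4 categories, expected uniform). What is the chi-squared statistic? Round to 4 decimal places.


chi2 = sum((O-E)^2/E), E = total/4
total = 285, E = 285/4 = 71.25
(87 - 71.25)^2 / 71.25 = 248.0625 / 71.25 = 1323/380 ≈ 3.481579
(43 - 71.25)^2 / 71.25 = 798.0625 / 71.25 = 12769/1140 ≈ 11.200877
(72 - 71.25)^2 / 71.25 = 0.5625 / 71.25 = 3/380 ≈ 0.007895
(83 - 71.25)^2 / 71.25 = 138.0625 / 71.25 = 2209/1140 ≈ 1.937719
chi2 = 4739/285 ≈ 16.628070

16.6281


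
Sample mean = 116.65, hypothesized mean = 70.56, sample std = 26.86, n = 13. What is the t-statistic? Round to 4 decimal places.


t = (xbar - mu0) / (s/sqrt(n))
xbar - mu0 = 116.65 - 70.56 = 46.09
sqrt(13) ≈ 3.60555128
s/sqrt(n) = 26.86 / 3.60555128 ≈ 7.44962364
t = 46.09 / 7.44962364 ≈ 6.186890

6.1869


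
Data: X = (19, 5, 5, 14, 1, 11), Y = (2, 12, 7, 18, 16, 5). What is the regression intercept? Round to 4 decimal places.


a = ybar - b*xbar, where b = sum((xi-xbar)(yi-ybar)) / sum((xi-xbar)^2)
n = 6, xbar = 55/6 ≈ 9.166667, ybar = 60/6 = 10
Sxy = sum((xi-xbar)(yi-ybar)) = -94
Sxx = sum((xi-xbar)^2) = 1349/6 ≈ 224.833333
b = Sxy / Sxx = -564/1349 ≈ -0.418087
a = 10 - (-0.418087) * 9.166667 = 18660/1349 ≈ 13.832468

13.8325


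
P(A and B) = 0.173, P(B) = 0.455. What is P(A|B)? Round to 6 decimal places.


P(A|B) = P(A and B) / P(B) = 0.173 / 0.455 = 173/455 ≈ 0.38021978

0.380220


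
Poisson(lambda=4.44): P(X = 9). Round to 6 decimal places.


P = e^(-lam) * lam^k / k!
e^(-4.44) ≈ 0.01179594
lam^k = 4.44^9 ≈ 670574.031506
k! = 9! = 362880
P = 0.01179594 * 670574.031506 / 362880 ≈ 0.021798

0.021798


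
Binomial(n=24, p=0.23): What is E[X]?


E[X] = n*p = 24 * 0.23 = 5.52

5.52


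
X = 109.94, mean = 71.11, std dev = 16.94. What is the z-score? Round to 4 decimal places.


z = (X - mu) / sigma
X - mu = 109.94 - 71.11 = 38.83
z = 38.83 / 16.94 = 353/154 ≈ 2.292208

2.2922


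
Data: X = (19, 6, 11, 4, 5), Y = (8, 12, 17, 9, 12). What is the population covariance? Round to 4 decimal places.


Cov = (1/n)*sum((xi-xbar)(yi-ybar))
n = 5, xbar = 45/5 = 9, ybar = 58/5 = 11.6
sum((xi-xbar)(yi-ybar)) = -15
Cov = -15 / 5 = -3

-3.0000


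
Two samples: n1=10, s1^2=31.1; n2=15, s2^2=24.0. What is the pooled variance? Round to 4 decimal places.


sp^2 = ((n1-1)*s1^2 + (n2-1)*s2^2)/(n1+n2-2)
(n1-1)*s1^2 = 9 * 31.1 = 279.9
(n2-1)*s2^2 = 14 * 24.0 = 336
numerator = 279.9 + 336 = 615.9
n1+n2-2 = 23
sp^2 = 615.9 / 23 = 6159/230 ≈ 26.778261

26.7783


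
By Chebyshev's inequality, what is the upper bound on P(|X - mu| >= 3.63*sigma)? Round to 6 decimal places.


P <= 1/k^2
k^2 = 3.63^2 = 13.1769
1/k^2 = 1 / 13.1769 ≈ 0.07589038

0.075890


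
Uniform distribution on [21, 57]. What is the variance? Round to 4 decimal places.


Var = (b-a)^2 / 12
(b-a)^2 = (57 - 21)^2 = 1296
Var = 1296/12 = 108

108.0000


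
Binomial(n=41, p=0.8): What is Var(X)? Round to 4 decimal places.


Var = n*p*(1-p) = 41 * 0.8 * 0.2 = 6.56

6.5600


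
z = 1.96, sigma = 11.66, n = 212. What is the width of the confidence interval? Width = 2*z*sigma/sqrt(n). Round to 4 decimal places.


width = 2*z*sigma/sqrt(n)
2*z*sigma = 2 * 1.96 * 11.66 = 45.7072
sqrt(212) ≈ 14.560220
width = 45.7072 / 14.560220 ≈ 3.139183

3.1392


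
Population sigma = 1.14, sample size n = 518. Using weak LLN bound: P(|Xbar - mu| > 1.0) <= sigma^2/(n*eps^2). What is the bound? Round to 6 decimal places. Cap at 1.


bound = min(1, sigma^2/(n*eps^2))
sigma^2 = 1.14^2 = 1.2996
n*eps^2 = 518 * 1.0^2 = 518 * 1 = 518
sigma^2/(n*eps^2) = 1.2996 / 518 ≈ 0.00250888

0.002509


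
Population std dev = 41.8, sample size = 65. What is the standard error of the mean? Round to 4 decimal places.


SE = sigma / sqrt(n)
sqrt(65) ≈ 8.062258
SE = 41.8 / 8.062258 ≈ 5.184652

5.1847


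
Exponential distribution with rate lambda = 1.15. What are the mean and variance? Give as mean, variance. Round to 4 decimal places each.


mean = 1/lam, var = 1/lam^2
mean = 1 / 1.15 = 20/23 ≈ 0.869565
lam^2 = 1.15^2 = 1.3225
var = 1 / 1.3225 = 400/529 ≈ 0.756144

0.8696, 0.7561


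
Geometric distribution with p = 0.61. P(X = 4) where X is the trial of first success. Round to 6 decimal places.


P = (1-p)^(k-1) * p
(1-p)^(k-1) = 0.39^3 = 0.059319
P = 0.059319 * 0.61 = 0.03618459

0.036185


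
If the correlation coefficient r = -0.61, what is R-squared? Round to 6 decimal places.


R^2 = r^2 = (-0.61)^2 = 0.3721

0.372100


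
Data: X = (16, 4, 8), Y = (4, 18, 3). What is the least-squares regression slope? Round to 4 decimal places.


b = sum((xi-xbar)(yi-ybar)) / sum((xi-xbar)^2)
n = 3, xbar = 28/3 ≈ 9.333333, ybar = 25/3 ≈ 8.333333
Sxy = sum((xi-xbar)(yi-ybar)) = -220/3 ≈ -73.333333
Sxx = sum((xi-xbar)^2) = 224/3 ≈ 74.666667
b = Sxy / Sxx = -55/56 ≈ -0.982143

-0.9821


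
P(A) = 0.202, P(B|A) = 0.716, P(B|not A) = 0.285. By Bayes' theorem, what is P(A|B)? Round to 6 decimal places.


P(A|B) = P(B|A)*P(A) / P(B), P(B) = P(B|A)*P(A) + P(B|not A)*P(not A)
P(B|A)*P(A) = 0.716 * 0.202 = 0.144632
P(B|not A)*P(not A) = 0.285 * 0.798 = 0.22743
P(B) = 0.144632 + 0.22743 = 0.372062
P(A|B) = 0.144632 / 0.372062 ≈ 0.38873091

0.388731


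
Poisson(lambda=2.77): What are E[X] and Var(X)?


E[X] = Var(X) = lambda = 2.77

2.77, 2.77


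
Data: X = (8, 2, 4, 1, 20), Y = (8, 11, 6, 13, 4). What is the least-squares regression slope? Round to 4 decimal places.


b = sum((xi-xbar)(yi-ybar)) / sum((xi-xbar)^2)
n = 5, xbar = 35/5 = 7, ybar = 42/5 = 8.4
Sxy = sum((xi-xbar)(yi-ybar)) = -91
Sxx = sum((xi-xbar)^2) = 240
b = Sxy / Sxx = -91/240 ≈ -0.379167

-0.3792


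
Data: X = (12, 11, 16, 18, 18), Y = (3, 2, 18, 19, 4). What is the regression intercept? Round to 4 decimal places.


a = ybar - b*xbar, where b = sum((xi-xbar)(yi-ybar)) / sum((xi-xbar)^2)
n = 5, xbar = 75/5 = 15, ybar = 46/5 = 9.2
Sxy = sum((xi-xbar)(yi-ybar)) = 70
Sxx = sum((xi-xbar)^2) = 44
b = Sxy / Sxx = 35/22 ≈ 1.590909
a = 9.2 - 1.590909 * 15 = -1613/110 ≈ -14.663636

-14.6636


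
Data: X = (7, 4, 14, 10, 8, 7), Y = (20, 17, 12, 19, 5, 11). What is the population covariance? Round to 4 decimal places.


Cov = (1/n)*sum((xi-xbar)(yi-ybar))
n = 6, xbar = 50/6 = 25/3 ≈ 8.333333, ybar = 84/6 = 14
sum((xi-xbar)(yi-ybar)) = -17
Cov = -17 / 6 = -17/6 ≈ -2.833333

-2.8333


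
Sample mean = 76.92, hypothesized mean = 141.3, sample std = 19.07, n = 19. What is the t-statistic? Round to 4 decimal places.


t = (xbar - mu0) / (s/sqrt(n))
xbar - mu0 = 76.92 - 141.3 = -64.38
sqrt(19) ≈ 4.35889894
s/sqrt(n) = 19.07 / 4.35889894 ≈ 4.37495804
t = -64.38 / 4.37495804 ≈ -14.715570

-14.7156


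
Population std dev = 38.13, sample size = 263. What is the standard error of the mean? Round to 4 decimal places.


SE = sigma / sqrt(n)
sqrt(263) ≈ 16.217275
SE = 38.13 / 16.217275 ≈ 2.351197

2.3512


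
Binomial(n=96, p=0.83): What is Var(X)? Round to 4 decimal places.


Var = n*p*(1-p) = 96 * 0.83 * 0.17 = 13.5456

13.5456


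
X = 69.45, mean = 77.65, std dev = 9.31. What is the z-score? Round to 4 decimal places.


z = (X - mu) / sigma
X - mu = 69.45 - 77.65 = -8.2
z = -8.2 / 9.31 = -820/931 ≈ -0.880773

-0.8808


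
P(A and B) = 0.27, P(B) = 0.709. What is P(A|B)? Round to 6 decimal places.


P(A|B) = P(A and B) / P(B) = 0.27 / 0.709 = 270/709 ≈ 0.38081805

0.380818


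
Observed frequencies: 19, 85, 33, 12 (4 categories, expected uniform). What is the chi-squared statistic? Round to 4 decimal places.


chi2 = sum((O-E)^2/E), E = total/4
total = 149, E = 149/4 = 37.25
(19 - 37.25)^2 / 37.25 = 333.0625 / 37.25 = 5329/596 ≈ 8.941275
(85 - 37.25)^2 / 37.25 = 2280.0625 / 37.25 = 36481/596 ≈ 61.209732
(33 - 37.25)^2 / 37.25 = 18.0625 / 37.25 = 289/596 ≈ 0.484899
(12 - 37.25)^2 / 37.25 = 637.5625 / 37.25 = 10201/596 ≈ 17.115772
chi2 = 13075/149 ≈ 87.751678

87.7517


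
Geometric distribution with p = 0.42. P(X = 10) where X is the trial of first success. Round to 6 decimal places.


P = (1-p)^(k-1) * p
(1-p)^(k-1) = 0.58^9 ≈ 0.007427659
P = 0.007427659 * 0.42 ≈ 0.003119617

0.003120


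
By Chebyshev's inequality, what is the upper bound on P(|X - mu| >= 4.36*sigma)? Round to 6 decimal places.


P <= 1/k^2
k^2 = 4.36^2 = 19.0096
1/k^2 = 1 / 19.0096 ≈ 0.05260500

0.052605


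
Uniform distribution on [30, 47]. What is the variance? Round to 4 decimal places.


Var = (b-a)^2 / 12
(b-a)^2 = (47 - 30)^2 = 289
Var = 289/12 ≈ 24.083333

24.0833


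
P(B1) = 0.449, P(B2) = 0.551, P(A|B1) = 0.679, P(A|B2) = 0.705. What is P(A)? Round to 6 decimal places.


P(A) = P(A|B1)*P(B1) + P(A|B2)*P(B2)
P(A|B1)*P(B1) = 0.679 * 0.449 = 0.304871
P(A|B2)*P(B2) = 0.705 * 0.551 = 0.388455
P(A) = 0.304871 + 0.388455 = 0.693326

0.693326


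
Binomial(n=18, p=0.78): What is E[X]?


E[X] = n*p = 18 * 0.78 = 14.04

14.04


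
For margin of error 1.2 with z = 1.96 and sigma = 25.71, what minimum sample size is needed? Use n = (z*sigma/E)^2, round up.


z*sigma/E = 1.96 * 25.71 / 1.2 = 41.993
(z*sigma/E)^2 = 1763.412049
round up: n = 1764

1764


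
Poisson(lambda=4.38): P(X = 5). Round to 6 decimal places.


P = e^(-lam) * lam^k / k!
e^(-4.38) ≈ 0.01252536
lam^k = 4.38^5 ≈ 1612.020471
k! = 5! = 120
P = 0.01252536 * 1612.020471 / 120 ≈ 0.168259

0.168259


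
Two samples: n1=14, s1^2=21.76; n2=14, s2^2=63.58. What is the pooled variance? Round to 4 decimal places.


sp^2 = ((n1-1)*s1^2 + (n2-1)*s2^2)/(n1+n2-2)
(n1-1)*s1^2 = 13 * 21.76 = 282.88
(n2-1)*s2^2 = 13 * 63.58 = 826.54
numerator = 282.88 + 826.54 = 1109.42
n1+n2-2 = 26
sp^2 = 1109.42 / 26 = 42.67

42.6700


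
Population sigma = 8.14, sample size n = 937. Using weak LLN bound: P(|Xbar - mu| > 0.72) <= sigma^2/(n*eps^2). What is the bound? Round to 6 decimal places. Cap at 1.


bound = min(1, sigma^2/(n*eps^2))
sigma^2 = 8.14^2 = 66.2596
n*eps^2 = 937 * 0.72^2 = 937 * 0.5184 = 485.7408
sigma^2/(n*eps^2) = 66.2596 / 485.7408 ≈ 0.13640938

0.136409


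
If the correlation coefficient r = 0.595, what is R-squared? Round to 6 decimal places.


R^2 = r^2 = (0.595)^2 = 0.354025

0.354025


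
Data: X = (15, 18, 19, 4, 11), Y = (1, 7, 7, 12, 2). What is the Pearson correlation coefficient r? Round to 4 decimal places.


r = sum((xi-xbar)(yi-ybar)) / sqrt(sum((xi-xbar)^2) * sum((yi-ybar)^2))
n = 5, xbar = 67/5 = 13.4, ybar = 29/5 = 5.8
Sxy = sum((xi-xbar)(yi-ybar)) = -44.6
Sxx = sum((xi-xbar)^2) = 149.2
Syy = sum((yi-ybar)^2) = 78.8
sqrt(Sxx*Syy) ≈ 108.429516
r = Sxy / sqrt(Sxx*Syy) = -44.6 / 108.429516 ≈ -0.411327

-0.4113


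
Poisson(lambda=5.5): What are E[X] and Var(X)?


E[X] = Var(X) = lambda = 5.5

5.5, 5.5


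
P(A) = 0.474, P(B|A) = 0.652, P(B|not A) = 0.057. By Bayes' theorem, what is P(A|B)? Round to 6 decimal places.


P(A|B) = P(B|A)*P(A) / P(B), P(B) = P(B|A)*P(A) + P(B|not A)*P(not A)
P(B|A)*P(A) = 0.652 * 0.474 = 0.309048
P(B|not A)*P(not A) = 0.057 * 0.526 = 0.029982
P(B) = 0.309048 + 0.029982 = 0.33903
P(A|B) = 0.309048 / 0.33903 ≈ 0.91156535

0.911565


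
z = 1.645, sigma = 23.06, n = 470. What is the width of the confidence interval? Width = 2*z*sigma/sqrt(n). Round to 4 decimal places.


width = 2*z*sigma/sqrt(n)
2*z*sigma = 2 * 1.645 * 23.06 = 75.8674
sqrt(470) ≈ 21.679483
width = 75.8674 / 21.679483 ≈ 3.499502

3.4995


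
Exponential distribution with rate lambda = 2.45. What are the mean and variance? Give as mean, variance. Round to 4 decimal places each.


mean = 1/lam, var = 1/lam^2
mean = 1 / 2.45 = 20/49 ≈ 0.408163
lam^2 = 2.45^2 = 6.0025
var = 1 / 6.0025 = 400/2401 ≈ 0.166597

0.4082, 0.1666


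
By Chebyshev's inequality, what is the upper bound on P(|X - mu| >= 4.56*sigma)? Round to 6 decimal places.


P <= 1/k^2
k^2 = 4.56^2 = 20.7936
1/k^2 = 1 / 20.7936 ≈ 0.04809172

0.048092


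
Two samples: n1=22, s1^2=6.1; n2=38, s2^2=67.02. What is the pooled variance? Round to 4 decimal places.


sp^2 = ((n1-1)*s1^2 + (n2-1)*s2^2)/(n1+n2-2)
(n1-1)*s1^2 = 21 * 6.1 = 128.1
(n2-1)*s2^2 = 37 * 67.02 = 2479.74
numerator = 128.1 + 2479.74 = 2607.84
n1+n2-2 = 58
sp^2 = 2607.84 / 58 = 32598/725 ≈ 44.962759

44.9628


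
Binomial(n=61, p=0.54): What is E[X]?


E[X] = n*p = 61 * 0.54 = 32.94

32.94


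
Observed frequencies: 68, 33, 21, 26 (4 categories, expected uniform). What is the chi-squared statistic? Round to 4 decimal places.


chi2 = sum((O-E)^2/E), E = total/4
total = 148, E = 148/4 = 37
(68 - 37)^2 / 37 = 961 / 37 = 961/37 ≈ 25.972973
(33 - 37)^2 / 37 = 16 / 37 = 16/37 ≈ 0.432432
(21 - 37)^2 / 37 = 256 / 37 = 256/37 ≈ 6.918919
(26 - 37)^2 / 37 = 121 / 37 = 121/37 ≈ 3.270270
chi2 = 1354/37 ≈ 36.594595

36.5946


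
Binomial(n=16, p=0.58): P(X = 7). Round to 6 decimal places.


P = C(n,k) * p^k * (1-p)^(n-k)
C(16,7) = 11440
p^k = 0.58^7 ≈ 0.02207984
(1-p)^(n-k) = 0.42^9 ≈ 0.0004066714
P = 11440 * 0.02207984 * 0.0004066714 ≈ 0.102723

0.102723


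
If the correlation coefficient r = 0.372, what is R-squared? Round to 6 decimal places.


R^2 = r^2 = (0.372)^2 = 0.138384

0.138384


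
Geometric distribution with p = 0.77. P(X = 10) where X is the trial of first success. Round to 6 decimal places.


P = (1-p)^(k-1) * p
(1-p)^(k-1) = 0.23^9 ≈ 0.000001801153
P = 0.000001801153 * 0.77 ≈ 0.000001386888

0.000001


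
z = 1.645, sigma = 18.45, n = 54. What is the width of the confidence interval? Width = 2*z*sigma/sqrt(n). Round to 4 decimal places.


width = 2*z*sigma/sqrt(n)
2*z*sigma = 2 * 1.645 * 18.45 = 60.7005
sqrt(54) ≈ 7.348469
width = 60.7005 / 7.348469 ≈ 8.260292

8.2603


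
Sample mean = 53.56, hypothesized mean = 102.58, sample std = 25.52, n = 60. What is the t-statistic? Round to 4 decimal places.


t = (xbar - mu0) / (s/sqrt(n))
xbar - mu0 = 53.56 - 102.58 = -49.02
sqrt(60) ≈ 7.74596669
s/sqrt(n) = 25.52 / 7.74596669 ≈ 3.29461783
t = -49.02 / 3.29461783 ≈ -14.878812

-14.8788


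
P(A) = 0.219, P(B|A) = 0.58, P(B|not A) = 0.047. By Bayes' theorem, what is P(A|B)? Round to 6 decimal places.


P(A|B) = P(B|A)*P(A) / P(B), P(B) = P(B|A)*P(A) + P(B|not A)*P(not A)
P(B|A)*P(A) = 0.58 * 0.219 = 0.12702
P(B|not A)*P(not A) = 0.047 * 0.781 = 0.036707
P(B) = 0.12702 + 0.036707 = 0.163727
P(A|B) = 0.12702 / 0.163727 ≈ 0.77580362

0.775804


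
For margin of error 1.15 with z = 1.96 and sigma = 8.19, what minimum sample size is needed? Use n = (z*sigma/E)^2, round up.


z*sigma/E = 1.96 * 8.19 / 1.15 = 40131/2875 ≈ 13.958609
(z*sigma/E)^2 ≈ 194.842757
round up: n = 195

195


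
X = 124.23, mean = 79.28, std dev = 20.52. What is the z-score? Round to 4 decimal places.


z = (X - mu) / sigma
X - mu = 124.23 - 79.28 = 44.95
z = 44.95 / 20.52 = 4495/2052 ≈ 2.190546

2.1905


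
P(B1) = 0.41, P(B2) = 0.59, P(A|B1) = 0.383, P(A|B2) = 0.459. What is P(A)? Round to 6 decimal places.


P(A) = P(A|B1)*P(B1) + P(A|B2)*P(B2)
P(A|B1)*P(B1) = 0.383 * 0.41 = 0.15703
P(A|B2)*P(B2) = 0.459 * 0.59 = 0.27081
P(A) = 0.15703 + 0.27081 = 0.42784

0.427840


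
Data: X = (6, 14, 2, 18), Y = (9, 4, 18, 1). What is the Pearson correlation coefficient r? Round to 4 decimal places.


r = sum((xi-xbar)(yi-ybar)) / sqrt(sum((xi-xbar)^2) * sum((yi-ybar)^2))
n = 4, xbar = 40/4 = 10, ybar = 32/4 = 8
Sxy = sum((xi-xbar)(yi-ybar)) = -156
Sxx = sum((xi-xbar)^2) = 160
Syy = sum((yi-ybar)^2) = 166
sqrt(Sxx*Syy) ≈ 162.972390
r = Sxy / sqrt(Sxx*Syy) = -156 / 162.972390 ≈ -0.957217

-0.9572


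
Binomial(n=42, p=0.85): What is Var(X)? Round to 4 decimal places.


Var = n*p*(1-p) = 42 * 0.85 * 0.15 = 5.355

5.3550


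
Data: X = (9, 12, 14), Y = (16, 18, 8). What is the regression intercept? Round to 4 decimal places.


a = ybar - b*xbar, where b = sum((xi-xbar)(yi-ybar)) / sum((xi-xbar)^2)
n = 3, xbar = 35/3 ≈ 11.666667, ybar = 42/3 = 14
Sxy = sum((xi-xbar)(yi-ybar)) = -18
Sxx = sum((xi-xbar)^2) = 38/3 ≈ 12.666667
b = Sxy / Sxx = -27/19 ≈ -1.421053
a = 14 - (-1.421053) * 11.666667 = 581/19 ≈ 30.578947

30.5789


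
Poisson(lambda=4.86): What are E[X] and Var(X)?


E[X] = Var(X) = lambda = 4.86

4.86, 4.86


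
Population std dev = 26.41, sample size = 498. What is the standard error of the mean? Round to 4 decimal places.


SE = sigma / sqrt(n)
sqrt(498) ≈ 22.315914
SE = 26.41 / 22.315914 ≈ 1.183460

1.1835


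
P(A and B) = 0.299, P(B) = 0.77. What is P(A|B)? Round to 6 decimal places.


P(A|B) = P(A and B) / P(B) = 0.299 / 0.77 = 299/770 ≈ 0.38831169

0.388312


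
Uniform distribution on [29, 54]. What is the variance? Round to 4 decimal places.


Var = (b-a)^2 / 12
(b-a)^2 = (54 - 29)^2 = 625
Var = 625/12 ≈ 52.083333

52.0833


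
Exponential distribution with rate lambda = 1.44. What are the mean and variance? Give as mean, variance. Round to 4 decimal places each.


mean = 1/lam, var = 1/lam^2
mean = 1 / 1.44 = 25/36 ≈ 0.694444
lam^2 = 1.44^2 = 2.0736
var = 1 / 2.0736 = 625/1296 ≈ 0.482253

0.6944, 0.4823


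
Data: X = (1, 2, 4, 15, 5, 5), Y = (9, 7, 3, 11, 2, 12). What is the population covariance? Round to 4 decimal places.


Cov = (1/n)*sum((xi-xbar)(yi-ybar))
n = 6, xbar = 32/6 = 16/3 ≈ 5.333333, ybar = 44/6 = 22/3 ≈ 7.333333
sum((xi-xbar)(yi-ybar)) = 106/3 ≈ 35.333333
Cov = 35.333333 / 6 = 53/9 ≈ 5.888889

5.8889


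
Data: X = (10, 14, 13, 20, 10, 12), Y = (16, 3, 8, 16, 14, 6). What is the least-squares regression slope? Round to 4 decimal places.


b = sum((xi-xbar)(yi-ybar)) / sum((xi-xbar)^2)
n = 6, xbar = 79/6 ≈ 13.166667, ybar = 63/6 = 10.5
Sxy = sum((xi-xbar)(yi-ybar)) = 8.5
Sxx = sum((xi-xbar)^2) = 413/6 ≈ 68.833333
b = Sxy / Sxx = 51/413 ≈ 0.123487

0.1235


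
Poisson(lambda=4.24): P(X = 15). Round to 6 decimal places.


P = e^(-lam) * lam^k / k!
e^(-4.24) ≈ 0.01440759
lam^k = 4.24^15 ≈ 2573284765.581005
k! = 15! = 1307674368000
P = 0.01440759 * 2573284765.581005 / 1307674368000 ≈ 0.000028

0.000028


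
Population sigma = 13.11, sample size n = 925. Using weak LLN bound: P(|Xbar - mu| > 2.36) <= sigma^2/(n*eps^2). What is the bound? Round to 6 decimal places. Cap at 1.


bound = min(1, sigma^2/(n*eps^2))
sigma^2 = 13.11^2 = 171.8721
n*eps^2 = 925 * 2.36^2 = 925 * 5.5696 = 5151.88
sigma^2/(n*eps^2) = 171.8721 / 5151.88 ≈ 0.03336104

0.033361


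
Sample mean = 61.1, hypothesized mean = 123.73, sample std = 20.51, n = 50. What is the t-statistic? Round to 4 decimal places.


t = (xbar - mu0) / (s/sqrt(n))
xbar - mu0 = 61.1 - 123.73 = -62.63
sqrt(50) ≈ 7.07106781
s/sqrt(n) = 20.51 / 7.07106781 ≈ 2.90055202
t = -62.63 / 2.90055202 ≈ -21.592442

-21.5924


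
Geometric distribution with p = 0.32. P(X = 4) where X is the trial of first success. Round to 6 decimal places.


P = (1-p)^(k-1) * p
(1-p)^(k-1) = 0.68^3 = 0.314432
P = 0.314432 * 0.32 ≈ 0.1006182

0.100618


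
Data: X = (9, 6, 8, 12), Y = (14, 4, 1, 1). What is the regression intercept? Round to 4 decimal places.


a = ybar - b*xbar, where b = sum((xi-xbar)(yi-ybar)) / sum((xi-xbar)^2)
n = 4, xbar = 35/4 = 8.75, ybar = 20/4 = 5
Sxy = sum((xi-xbar)(yi-ybar)) = -5
Sxx = sum((xi-xbar)^2) = 18.75
b = Sxy / Sxx = -4/15 ≈ -0.266667
a = 5 - (-0.266667) * 8.75 = 22/3 ≈ 7.333333

7.3333


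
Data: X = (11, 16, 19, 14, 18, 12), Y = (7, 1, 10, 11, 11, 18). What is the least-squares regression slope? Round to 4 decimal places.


b = sum((xi-xbar)(yi-ybar)) / sum((xi-xbar)^2)
n = 6, xbar = 90/6 = 15, ybar = 58/6 = 29/3 ≈ 9.666667
Sxy = sum((xi-xbar)(yi-ybar)) = -19
Sxx = sum((xi-xbar)^2) = 52
b = Sxy / Sxx = -19/52 ≈ -0.365385

-0.3654


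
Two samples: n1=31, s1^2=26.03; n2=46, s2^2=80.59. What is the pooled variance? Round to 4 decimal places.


sp^2 = ((n1-1)*s1^2 + (n2-1)*s2^2)/(n1+n2-2)
(n1-1)*s1^2 = 30 * 26.03 = 780.9
(n2-1)*s2^2 = 45 * 80.59 = 3626.55
numerator = 780.9 + 3626.55 = 4407.45
n1+n2-2 = 75
sp^2 = 4407.45 / 75 = 58.766

58.7660


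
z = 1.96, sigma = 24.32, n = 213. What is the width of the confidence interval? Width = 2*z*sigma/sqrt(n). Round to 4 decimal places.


width = 2*z*sigma/sqrt(n)
2*z*sigma = 2 * 1.96 * 24.32 = 95.3344
sqrt(213) ≈ 14.594520
width = 95.3344 / 14.594520 ≈ 6.532205

6.5322


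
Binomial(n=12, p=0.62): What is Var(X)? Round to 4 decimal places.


Var = n*p*(1-p) = 12 * 0.62 * 0.38 = 2.8272

2.8272


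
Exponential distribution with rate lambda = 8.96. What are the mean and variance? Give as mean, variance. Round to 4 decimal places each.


mean = 1/lam, var = 1/lam^2
mean = 1 / 8.96 = 25/224 ≈ 0.111607
lam^2 = 8.96^2 = 80.2816
var = 1 / 80.2816 ≈ 0.012456

0.1116, 0.0125


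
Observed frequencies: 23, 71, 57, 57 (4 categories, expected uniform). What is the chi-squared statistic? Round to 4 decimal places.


chi2 = sum((O-E)^2/E), E = total/4
total = 208, E = 208/4 = 52
(23 - 52)^2 / 52 = 841 / 52 = 841/52 ≈ 16.173077
(71 - 52)^2 / 52 = 361 / 52 = 361/52 ≈ 6.942308
(57 - 52)^2 / 52 = 25 / 52 = 25/52 ≈ 0.480769
(57 - 52)^2 / 52 = 25 / 52 = 25/52 ≈ 0.480769
chi2 = 313/13 ≈ 24.076923

24.0769


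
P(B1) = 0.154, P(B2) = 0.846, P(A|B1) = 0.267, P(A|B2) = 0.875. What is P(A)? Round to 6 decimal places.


P(A) = P(A|B1)*P(B1) + P(A|B2)*P(B2)
P(A|B1)*P(B1) = 0.267 * 0.154 = 0.041118
P(A|B2)*P(B2) = 0.875 * 0.846 = 0.74025
P(A) = 0.041118 + 0.74025 = 0.781368

0.781368


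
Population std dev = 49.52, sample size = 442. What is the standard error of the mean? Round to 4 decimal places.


SE = sigma / sqrt(n)
sqrt(442) ≈ 21.023796
SE = 49.52 / 21.023796 ≈ 2.355426

2.3554


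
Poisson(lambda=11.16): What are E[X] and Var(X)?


E[X] = Var(X) = lambda = 11.16

11.16, 11.16


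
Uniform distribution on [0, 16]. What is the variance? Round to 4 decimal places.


Var = (b-a)^2 / 12
(b-a)^2 = (16 - 0)^2 = 256
Var = 256/12 ≈ 21.333333

21.3333


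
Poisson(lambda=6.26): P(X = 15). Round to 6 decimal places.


P = e^(-lam) * lam^k / k!
e^(-6.26) ≈ 0.001911246
lam^k = 6.26^15 ≈ 888413190806.532152
k! = 15! = 1307674368000
P = 0.001911246 * 888413190806.532152 / 1307674368000 ≈ 0.001298

0.001298


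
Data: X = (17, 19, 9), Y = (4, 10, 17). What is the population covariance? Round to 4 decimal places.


Cov = (1/n)*sum((xi-xbar)(yi-ybar))
n = 3, xbar = 45/3 = 15, ybar = 31/3 ≈ 10.333333
sum((xi-xbar)(yi-ybar)) = -54
Cov = -54 / 3 = -18

-18.0000


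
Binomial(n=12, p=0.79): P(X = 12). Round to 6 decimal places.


P = C(n,k) * p^k * (1-p)^(n-k)
C(12,12) = 1
p^k = 0.79^12 ≈ 0.05909151
(1-p)^(n-k) = 0.21^0 = 1
P = 1 * 0.05909151 * 1 ≈ 0.059092

0.059092


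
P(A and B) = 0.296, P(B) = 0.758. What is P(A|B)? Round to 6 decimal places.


P(A|B) = P(A and B) / P(B) = 0.296 / 0.758 = 148/379 ≈ 0.39050132

0.390501


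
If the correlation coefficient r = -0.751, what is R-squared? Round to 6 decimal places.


R^2 = r^2 = (-0.751)^2 = 0.564001

0.564001


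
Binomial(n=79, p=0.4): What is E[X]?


E[X] = n*p = 79 * 0.4 = 31.6

31.6


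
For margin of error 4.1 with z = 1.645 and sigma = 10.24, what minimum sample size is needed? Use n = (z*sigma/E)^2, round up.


z*sigma/E = 1.645 * 10.24 / 4.1 = 21056/5125 ≈ 4.108488
(z*sigma/E)^2 ≈ 16.879672
round up: n = 17

17


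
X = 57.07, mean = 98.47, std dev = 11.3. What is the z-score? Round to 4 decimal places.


z = (X - mu) / sigma
X - mu = 57.07 - 98.47 = -41.4
z = -41.4 / 11.3 = -414/113 ≈ -3.663717

-3.6637


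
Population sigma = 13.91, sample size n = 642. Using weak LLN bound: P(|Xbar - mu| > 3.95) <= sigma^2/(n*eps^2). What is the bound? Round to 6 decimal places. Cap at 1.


bound = min(1, sigma^2/(n*eps^2))
sigma^2 = 13.91^2 = 193.4881
n*eps^2 = 642 * 3.95^2 = 642 * 15.6025 = 10016.805
sigma^2/(n*eps^2) = 193.4881 / 10016.805 ≈ 0.01931635

0.019316
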